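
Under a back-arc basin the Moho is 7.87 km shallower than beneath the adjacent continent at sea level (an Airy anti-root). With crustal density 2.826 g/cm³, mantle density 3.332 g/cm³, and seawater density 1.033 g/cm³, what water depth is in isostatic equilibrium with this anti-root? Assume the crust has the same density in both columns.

2.22 km

Replacing a thickness d of crust by seawater at the top must be balanced by replacing crust with mantle at the base: d (ρ_c − ρ_w) = a (ρ_m − ρ_c).
d = a (ρ_m − ρ_c)/(ρ_c − ρ_w) = 7.87 km × 0.506/1.793 = 2.22 km.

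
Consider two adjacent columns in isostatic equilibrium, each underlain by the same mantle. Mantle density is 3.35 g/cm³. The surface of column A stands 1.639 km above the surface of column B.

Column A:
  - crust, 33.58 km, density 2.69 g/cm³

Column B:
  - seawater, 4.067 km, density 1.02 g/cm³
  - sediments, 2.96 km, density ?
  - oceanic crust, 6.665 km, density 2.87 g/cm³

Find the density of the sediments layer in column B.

2 g/cm³

Take the compensation level at the base of the deeper column (depth z_c below the surface of column A) and equate Σ ρ_i t_i down to z_c; mantle fills any gap and the z_c terms cancel.
Column A: 33.58×2.69 + (z_c − 33.58)×3.35
Column B: 1.639×0 + 4.067×1.02 + 2.96×ρ + 6.665×2.87 + (z_c − 1.639 − 13.692)×3.35
The z_c×3.35 term appears on both sides and cancels. Collect the known terms of each column as K = Σ(ρt)_known − 3.35 × (depth of known layers): K_A = 90.3302 − 3.35×33.58 = −22.1628; K_B = 23.27689 − 3.35×(1.639 + 13.692) = −28.08196.
Balance: K_A = K_B + 2.96×ρ, so ρ = (K_A − K_B)/2.96 = 5.91916/2.96 = 2 g/cm³.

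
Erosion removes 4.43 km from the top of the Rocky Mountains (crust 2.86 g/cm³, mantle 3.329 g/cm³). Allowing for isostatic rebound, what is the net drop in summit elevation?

Rebound u = e ρ_c/ρ_m = 4.43 km × 2.86/3.329 = 3.806 km.
Net surface drop = e − u = 4.43 km − 3.806 km = e (ρ_m − ρ_c)/ρ_m = 0.624 km.

0.624 km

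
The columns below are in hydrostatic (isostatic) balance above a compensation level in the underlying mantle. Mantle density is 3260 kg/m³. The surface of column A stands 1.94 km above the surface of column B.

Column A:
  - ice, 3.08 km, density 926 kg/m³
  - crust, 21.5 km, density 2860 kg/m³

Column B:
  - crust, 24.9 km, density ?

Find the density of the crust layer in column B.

2880 kg/m³

Take the compensation level at the base of the deeper column (depth z_c below the surface of column A) and equate Σ ρ_i t_i down to z_c; mantle fills any gap and the z_c terms cancel.
Column A: 3.08×926 + 21.5×2860 + (z_c − 24.58)×3260
Column B: 1.94×0 + 24.9×ρ + (z_c − 1.94 − 24.9)×3260
The z_c×3260 term appears on both sides and cancels. Collect the known terms of each column as K = Σ(ρt)_known − 3260 × (depth of known layers): K_A = 64342.08 − 3260×24.58 = −15788.72; K_B = 0 − 3260×(1.94 + 24.9) = −87498.4.
Balance: K_A = K_B + 24.9×ρ, so ρ = (K_A − K_B)/24.9 = 71709.7/24.9 = 2880 kg/m³.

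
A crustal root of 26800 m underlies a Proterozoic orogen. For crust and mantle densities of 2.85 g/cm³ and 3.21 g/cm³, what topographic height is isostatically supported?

Equating mass per unit area of the two columns: ρ_c h = (ρ_m − ρ_c) r.
h = r (ρ_m − ρ_c) / ρ_c = 26800 m × (3.21 − 2.85) / 2.85 = 3390 m.

3390 m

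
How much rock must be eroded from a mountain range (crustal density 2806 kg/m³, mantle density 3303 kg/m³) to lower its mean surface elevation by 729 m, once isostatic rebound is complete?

Net drop Δ = e − u = e − e ρ_c/ρ_m = e (ρ_m − ρ_c)/ρ_m.
e = Δ ρ_m/(ρ_m − ρ_c) = 729 m × 3303/497 = 4840 m.

4840 m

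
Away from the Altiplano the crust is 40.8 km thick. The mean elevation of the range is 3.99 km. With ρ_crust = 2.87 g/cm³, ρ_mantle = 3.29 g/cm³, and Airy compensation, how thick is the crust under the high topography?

72.1 km

Root depth r = h ρ_c / (ρ_m − ρ_c) = 3.99 km × 2.87 / 0.42 = 27.27 km.
Total thickness = T + h + r = 40.8 km + 3.99 km + 27.27 km = 72.1 km.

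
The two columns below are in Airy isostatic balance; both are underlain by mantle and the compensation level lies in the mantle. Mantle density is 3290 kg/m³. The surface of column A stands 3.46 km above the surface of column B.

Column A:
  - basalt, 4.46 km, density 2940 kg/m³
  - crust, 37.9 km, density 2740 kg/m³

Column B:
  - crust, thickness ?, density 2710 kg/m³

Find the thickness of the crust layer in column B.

Take the compensation level at the base of the deeper column (depth z_c below the surface of column A) and equate Σ ρ_i t_i down to z_c; mantle fills any gap and the z_c terms cancel.
Column A: 4.46×2940 + 37.9×2740 + (z_c − 42.36)×3290
Column B: 3.46×0 + x×2710 + (z_c − 3.46 − 0 − x)×3290
The z_c×3290 term appears on both sides and cancels. Collect the known terms of each column as K = Σ(ρt)_known − 3290 × (depth of known layers): K_A = 116958.4 − 3290×42.36 = −22406; K_B = 0 − 3290×(3.46 + 0) = −11383.4.
Balance: K_A = K_B − x×(3290 − 2710), so x = (K_B − K_A)/(3290 − 2710) = 11022.6/580 = 19 km.

19 km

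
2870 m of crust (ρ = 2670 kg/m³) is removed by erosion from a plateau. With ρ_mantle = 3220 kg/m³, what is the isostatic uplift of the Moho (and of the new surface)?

2380 m

Unloading: uplift u = e ρ_c/ρ_m = 2870 m × 2670/3220 = 2380 m.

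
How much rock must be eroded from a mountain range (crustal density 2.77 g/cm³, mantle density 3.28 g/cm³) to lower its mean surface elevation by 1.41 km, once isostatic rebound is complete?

Net drop Δ = e − u = e − e ρ_c/ρ_m = e (ρ_m − ρ_c)/ρ_m.
e = Δ ρ_m/(ρ_m − ρ_c) = 1.41 km × 3.28/0.51 = 9.07 km.

9.07 km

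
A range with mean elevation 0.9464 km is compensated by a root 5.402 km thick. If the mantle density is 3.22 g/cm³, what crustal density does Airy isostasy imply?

2.74 g/cm³

ρ_c h = (ρ_m − ρ_c) r → ρ_c (h + r) = ρ_m r → ρ_c = ρ_m r / (h + r).
ρ_c = 3.22 × 5.402 km / (0.9464 km + 5.402 km) = 2.74 g/cm³.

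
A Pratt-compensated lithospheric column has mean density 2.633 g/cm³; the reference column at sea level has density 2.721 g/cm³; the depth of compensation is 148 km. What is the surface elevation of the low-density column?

4.95 km

ρ_ref D = ρ (D + h) → h = D (ρ_ref − ρ)/ρ.
h = 148 km × (2.721 − 2.633)/2.633 = 4.95 km.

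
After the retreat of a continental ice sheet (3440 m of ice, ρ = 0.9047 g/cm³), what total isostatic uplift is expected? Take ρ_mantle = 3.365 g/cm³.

925 m

Removing the load lets mantle flow back in; uplift u satisfies ρ_ice t = ρ_m u.
u = t ρ_ice/ρ_m = 3440 m × 0.9047/3.365 = 925 m.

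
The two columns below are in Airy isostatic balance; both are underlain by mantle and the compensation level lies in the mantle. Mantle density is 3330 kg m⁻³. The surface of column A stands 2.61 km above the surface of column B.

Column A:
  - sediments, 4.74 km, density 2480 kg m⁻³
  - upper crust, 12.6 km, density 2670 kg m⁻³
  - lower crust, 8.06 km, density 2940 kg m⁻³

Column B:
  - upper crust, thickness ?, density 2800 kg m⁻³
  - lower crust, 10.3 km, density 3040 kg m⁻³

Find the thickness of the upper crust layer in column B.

Take the compensation level at the base of the deeper column (depth z_c below the surface of column A) and equate Σ ρ_i t_i down to z_c; mantle fills any gap and the z_c terms cancel.
Column A: 4.74×2480 + 12.6×2670 + 8.06×2940 + (z_c − 25.4)×3330
Column B: 2.61×0 + x×2800 + 10.3×3040 + (z_c − 2.61 − 10.3 − x)×3330
The z_c×3330 term appears on both sides and cancels. Collect the known terms of each column as K = Σ(ρt)_known − 3330 × (depth of known layers): K_A = 69093.6 − 3330×25.4 = −15488.4; K_B = 31312 − 3330×(2.61 + 10.3) = −11678.3.
Balance: K_A = K_B − x×(3330 − 2800), so x = (K_B − K_A)/(3330 − 2800) = 3810.1/530 = 7.19 km.

7.19 km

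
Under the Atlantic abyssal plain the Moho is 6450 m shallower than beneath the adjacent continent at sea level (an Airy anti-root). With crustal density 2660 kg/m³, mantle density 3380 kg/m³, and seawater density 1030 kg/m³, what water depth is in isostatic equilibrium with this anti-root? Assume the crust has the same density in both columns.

2850 m

Replacing a thickness d of crust by seawater at the top must be balanced by replacing crust with mantle at the base: d (ρ_c − ρ_w) = a (ρ_m − ρ_c).
d = a (ρ_m − ρ_c)/(ρ_c − ρ_w) = 6450 m × 720/1630 = 2850 m.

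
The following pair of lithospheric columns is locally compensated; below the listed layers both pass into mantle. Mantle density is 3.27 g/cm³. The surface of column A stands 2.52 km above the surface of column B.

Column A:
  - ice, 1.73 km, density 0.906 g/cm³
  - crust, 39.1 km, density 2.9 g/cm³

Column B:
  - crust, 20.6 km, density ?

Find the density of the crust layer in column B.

Take the compensation level at the base of the deeper column (depth z_c below the surface of column A) and equate Σ ρ_i t_i down to z_c; mantle fills any gap and the z_c terms cancel.
Column A: 1.73×0.906 + 39.1×2.9 + (z_c − 40.83)×3.27
Column B: 2.52×0 + 20.6×ρ + (z_c − 2.52 − 20.6)×3.27
The z_c×3.27 term appears on both sides and cancels. Collect the known terms of each column as K = Σ(ρt)_known − 3.27 × (depth of known layers): K_A = 114.95738 − 3.27×40.83 = −18.55672; K_B = 0 − 3.27×(2.52 + 20.6) = −75.6024.
Balance: K_A = K_B + 20.6×ρ, so ρ = (K_A − K_B)/20.6 = 57.0457/20.6 = 2.77 g/cm³.

2.77 g/cm³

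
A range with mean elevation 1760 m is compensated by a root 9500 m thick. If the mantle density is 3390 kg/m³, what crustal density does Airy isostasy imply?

ρ_c h = (ρ_m − ρ_c) r → ρ_c (h + r) = ρ_m r → ρ_c = ρ_m r / (h + r).
ρ_c = 3390 × 9500 m / (1760 m + 9500 m) = 2860 kg/m³.

2860 kg/m³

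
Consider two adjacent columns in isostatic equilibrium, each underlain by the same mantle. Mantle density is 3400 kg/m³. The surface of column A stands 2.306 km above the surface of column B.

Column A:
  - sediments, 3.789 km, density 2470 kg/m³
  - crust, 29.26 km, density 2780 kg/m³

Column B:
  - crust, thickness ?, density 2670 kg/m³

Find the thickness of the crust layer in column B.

Take the compensation level at the base of the deeper column (depth z_c below the surface of column A) and equate Σ ρ_i t_i down to z_c; mantle fills any gap and the z_c terms cancel.
Column A: 3.789×2470 + 29.26×2780 + (z_c − 33.049)×3400
Column B: 2.306×0 + x×2670 + (z_c − 2.306 − 0 − x)×3400
The z_c×3400 term appears on both sides and cancels. Collect the known terms of each column as K = Σ(ρt)_known − 3400 × (depth of known layers): K_A = 90701.63 − 3400×33.049 = −21664.97; K_B = 0 − 3400×(2.306 + 0) = −7840.4.
Balance: K_A = K_B − x×(3400 − 2670), so x = (K_B − K_A)/(3400 − 2670) = 13824.6/730 = 18.9 km.

18.9 km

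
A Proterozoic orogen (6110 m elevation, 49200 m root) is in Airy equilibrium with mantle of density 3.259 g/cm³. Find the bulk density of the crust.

ρ_c h = (ρ_m − ρ_c) r → ρ_c (h + r) = ρ_m r → ρ_c = ρ_m r / (h + r).
ρ_c = 3.259 × 49200 m / (6110 m + 49200 m) = 2.9 g/cm³.

2.9 g/cm³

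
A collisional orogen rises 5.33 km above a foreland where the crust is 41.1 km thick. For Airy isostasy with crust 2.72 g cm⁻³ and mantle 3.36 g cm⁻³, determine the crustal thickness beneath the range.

69.1 km

Root depth r = h ρ_c / (ρ_m − ρ_c) = 5.33 km × 2.72 / 0.64 = 22.65 km.
Total thickness = T + h + r = 41.1 km + 5.33 km + 22.65 km = 69.1 km.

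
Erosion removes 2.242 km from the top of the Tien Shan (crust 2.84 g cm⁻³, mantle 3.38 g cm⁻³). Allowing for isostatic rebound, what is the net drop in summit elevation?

Rebound u = e ρ_c/ρ_m = 2.242 km × 2.84/3.38 = 1.884 km.
Net surface drop = e − u = 2.242 km − 1.884 km = e (ρ_m − ρ_c)/ρ_m = 0.358 km.

0.358 km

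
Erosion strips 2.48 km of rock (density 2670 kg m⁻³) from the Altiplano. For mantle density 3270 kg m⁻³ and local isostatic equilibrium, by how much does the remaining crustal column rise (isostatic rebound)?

2.02 km

Unloading: uplift u = e ρ_c/ρ_m = 2.48 km × 2670/3270 = 2.02 km.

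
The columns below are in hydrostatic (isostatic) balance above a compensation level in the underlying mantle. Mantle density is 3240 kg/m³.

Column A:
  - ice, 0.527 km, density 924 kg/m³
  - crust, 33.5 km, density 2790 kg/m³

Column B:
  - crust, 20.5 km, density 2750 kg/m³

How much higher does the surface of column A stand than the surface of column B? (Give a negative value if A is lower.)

1.93 km

For any compensation level in the mantle, the mantle terms cancel and isostasy reduces to e = (Σt_A − Σt_B) − (Σ(ρt)_A − Σ(ρt)_B) / ρ_m.
Σt_A = 34.027 km; Σt_B = 20.5 km; Σ(ρt)_A = 93951.948; Σ(ρt)_B = 56375 (in km·kg/m³).
e = (34.027 − 20.5) − (93951.948 − 56375) / 3240 = 1.93 km.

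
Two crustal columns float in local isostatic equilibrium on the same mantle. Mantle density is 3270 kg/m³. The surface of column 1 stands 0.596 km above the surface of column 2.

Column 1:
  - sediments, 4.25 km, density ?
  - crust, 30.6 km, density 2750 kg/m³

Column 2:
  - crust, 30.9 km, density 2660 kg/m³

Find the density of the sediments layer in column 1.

Take the compensation level at the base of the deeper column (depth z_c below the surface of column 1) and equate Σ ρ_i t_i down to z_c; mantle fills any gap and the z_c terms cancel.
Column 1: 4.25×ρ + 30.6×2750 + (z_c − 34.85)×3270
Column 2: 0.596×0 + 30.9×2660 + (z_c − 0.596 − 30.9)×3270
The z_c×3270 term appears on both sides and cancels. Collect the known terms of each column as K = Σ(ρt)_known − 3270 × (depth of known layers): K_1 = 84150 − 3270×34.85 = −29809.5; K_2 = 82194 − 3270×(0.596 + 30.9) = −20797.92.
Balance: K_1 + 4.25×ρ = K_2, so ρ = (K_2 − K_1)/4.25 = 9011.58/4.25 = 2120 kg/m³.

2120 kg/m³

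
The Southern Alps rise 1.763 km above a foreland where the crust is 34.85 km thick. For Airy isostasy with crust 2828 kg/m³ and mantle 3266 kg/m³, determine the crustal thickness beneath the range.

Root depth r = h ρ_c / (ρ_m − ρ_c) = 1.763 km × 2828 / 438 = 11.38 km.
Total thickness = T + h + r = 34.85 km + 1.763 km + 11.38 km = 48 km.

48 km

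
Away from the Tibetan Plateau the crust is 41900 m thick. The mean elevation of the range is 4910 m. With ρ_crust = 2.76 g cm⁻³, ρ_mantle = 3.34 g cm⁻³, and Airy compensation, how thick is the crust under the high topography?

70200 m

Root depth r = h ρ_c / (ρ_m − ρ_c) = 4910 m × 2.76 / 0.58 = 23360 m.
Total thickness = T + h + r = 41900 m + 4910 m + 23360 m = 70200 m.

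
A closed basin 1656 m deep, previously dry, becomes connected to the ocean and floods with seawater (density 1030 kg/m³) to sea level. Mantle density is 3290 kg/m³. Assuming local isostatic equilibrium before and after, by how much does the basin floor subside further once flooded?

After flooding the water column is d + s deep. Its weight must equal the weight of mantle displaced by the extra subsidence s: (d + s) ρ_w = s ρ_m.
s = d ρ_w / (ρ_m − ρ_w) = 1656 m × 1030/(3290 − 1030) = 755 m.

755 m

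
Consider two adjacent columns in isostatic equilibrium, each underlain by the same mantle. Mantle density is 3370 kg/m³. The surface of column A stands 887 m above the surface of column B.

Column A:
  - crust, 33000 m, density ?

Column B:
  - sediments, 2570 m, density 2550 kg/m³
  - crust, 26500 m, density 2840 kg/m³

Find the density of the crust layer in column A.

2790 kg/m³

Take the compensation level at the base of the deeper column (depth z_c below the surface of column A) and equate Σ ρ_i t_i down to z_c; mantle fills any gap and the z_c terms cancel.
Column A: 33000×ρ + (z_c − 33000)×3370
Column B: 887×0 + 2570×2550 + 26500×2840 + (z_c − 887 − 29070)×3370
The z_c×3370 term appears on both sides and cancels. Collect the known terms of each column as K = Σ(ρt)_known − 3370 × (depth of known layers): K_A = 0 − 3370×33000 = −111210000; K_B = 81813500 − 3370×(887 + 29070) = −19141590.
Balance: K_A + 33000×ρ = K_B, so ρ = (K_B − K_A)/33000 = 92068400/33000 = 2790 kg/m³.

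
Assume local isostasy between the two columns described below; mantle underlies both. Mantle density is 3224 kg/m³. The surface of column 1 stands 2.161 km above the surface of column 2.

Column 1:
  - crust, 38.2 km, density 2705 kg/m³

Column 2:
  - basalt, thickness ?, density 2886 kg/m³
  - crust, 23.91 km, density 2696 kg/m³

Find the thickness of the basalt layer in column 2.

Take the compensation level at the base of the deeper column (depth z_c below the surface of column 1) and equate Σ ρ_i t_i down to z_c; mantle fills any gap and the z_c terms cancel.
Column 1: 38.2×2705 + (z_c − 38.2)×3224
Column 2: 2.161×0 + x×2886 + 23.91×2696 + (z_c − 2.161 − 23.91 − x)×3224
The z_c×3224 term appears on both sides and cancels. Collect the known terms of each column as K = Σ(ρt)_known − 3224 × (depth of known layers): K_1 = 103331 − 3224×38.2 = −19825.8; K_2 = 64461.36 − 3224×(2.161 + 23.91) = −19591.544.
Balance: K_1 = K_2 − x×(3224 − 2886), so x = (K_2 − K_1)/(3224 − 2886) = 234.256/338 = 0.693 km.

0.693 km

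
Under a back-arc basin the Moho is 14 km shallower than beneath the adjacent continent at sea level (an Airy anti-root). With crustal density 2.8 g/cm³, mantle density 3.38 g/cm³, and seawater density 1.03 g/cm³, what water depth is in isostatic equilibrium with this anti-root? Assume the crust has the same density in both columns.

4.59 km

Replacing a thickness d of crust by seawater at the top must be balanced by replacing crust with mantle at the base: d (ρ_c − ρ_w) = a (ρ_m − ρ_c).
d = a (ρ_m − ρ_c)/(ρ_c − ρ_w) = 14 km × 0.58/1.77 = 4.59 km.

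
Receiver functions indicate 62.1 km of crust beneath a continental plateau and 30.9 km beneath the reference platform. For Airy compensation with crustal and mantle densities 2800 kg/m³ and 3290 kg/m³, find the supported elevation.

4.65 km

Excess crust Δ = 62.1 km − 30.9 km = 31.2 km, split between elevation h and root r with h + r = Δ.
Airy balance ρ_c h = (ρ_m − ρ_c) r gives r = h ρ_c/(ρ_m − ρ_c), so h (1 + ρ_c/(ρ_m − ρ_c)) = Δ, i.e. h = Δ (ρ_m − ρ_c)/ρ_m.
h = 31.2 km × 490/3290 = 4.65 km.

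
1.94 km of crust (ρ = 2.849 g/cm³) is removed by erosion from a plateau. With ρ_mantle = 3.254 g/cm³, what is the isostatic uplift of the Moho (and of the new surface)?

Unloading: uplift u = e ρ_c/ρ_m = 1.94 km × 2.849/3.254 = 1.7 km.

1.7 km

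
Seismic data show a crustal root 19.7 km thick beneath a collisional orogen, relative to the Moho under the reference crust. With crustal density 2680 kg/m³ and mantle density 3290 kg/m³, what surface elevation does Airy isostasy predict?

4.48 km

Equating mass per unit area of the two columns: ρ_c h = (ρ_m − ρ_c) r.
h = r (ρ_m − ρ_c) / ρ_c = 19.7 km × (3290 − 2680) / 2680 = 4.48 km.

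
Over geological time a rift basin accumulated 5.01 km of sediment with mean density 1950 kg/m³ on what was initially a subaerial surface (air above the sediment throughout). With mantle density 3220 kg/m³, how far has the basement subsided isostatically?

3.03 km

Subaerial load: s = t ρ_sed / ρ_m = 5.01 km × 1950/3220 = 3.03 km.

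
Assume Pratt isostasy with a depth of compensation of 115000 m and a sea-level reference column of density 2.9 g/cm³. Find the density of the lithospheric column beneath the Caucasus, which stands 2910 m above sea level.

Pratt balance: ρ_ref D = ρ (D + h).
ρ = ρ_ref D/(D + h) = 2.9 × 115000 m/(115000 m + 2910 m) = 2.83 g/cm³.

2.83 g/cm³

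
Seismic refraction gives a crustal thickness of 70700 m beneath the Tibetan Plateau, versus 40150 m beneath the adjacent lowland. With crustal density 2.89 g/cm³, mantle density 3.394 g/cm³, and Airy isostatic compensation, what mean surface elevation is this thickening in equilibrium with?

4540 m

Excess crust Δ = 70700 m − 40150 m = 30550 m, split between elevation h and root r with h + r = Δ.
Airy balance ρ_c h = (ρ_m − ρ_c) r gives r = h ρ_c/(ρ_m − ρ_c), so h (1 + ρ_c/(ρ_m − ρ_c)) = Δ, i.e. h = Δ (ρ_m − ρ_c)/ρ_m.
h = 30550 m × 0.504/3.394 = 4540 m.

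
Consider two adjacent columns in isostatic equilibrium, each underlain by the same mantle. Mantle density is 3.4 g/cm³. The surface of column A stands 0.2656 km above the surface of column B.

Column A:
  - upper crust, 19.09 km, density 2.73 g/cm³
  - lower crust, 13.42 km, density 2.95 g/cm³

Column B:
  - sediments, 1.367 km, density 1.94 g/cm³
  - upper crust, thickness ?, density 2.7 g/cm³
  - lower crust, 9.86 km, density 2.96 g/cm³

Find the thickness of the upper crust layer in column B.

16.6 km

Take the compensation level at the base of the deeper column (depth z_c below the surface of column A) and equate Σ ρ_i t_i down to z_c; mantle fills any gap and the z_c terms cancel.
Column A: 19.09×2.73 + 13.42×2.95 + (z_c − 32.51)×3.4
Column B: 0.2656×0 + 1.367×1.94 + x×2.7 + 9.86×2.96 + (z_c − 0.2656 − 11.227 − x)×3.4
The z_c×3.4 term appears on both sides and cancels. Collect the known terms of each column as K = Σ(ρt)_known − 3.4 × (depth of known layers): K_A = 91.7047 − 3.4×32.51 = −18.8293; K_B = 31.83758 − 3.4×(0.2656 + 11.227) = −7.23726.
Balance: K_A = K_B − x×(3.4 − 2.7), so x = (K_B − K_A)/(3.4 − 2.7) = 11.592/0.7 = 16.6 km.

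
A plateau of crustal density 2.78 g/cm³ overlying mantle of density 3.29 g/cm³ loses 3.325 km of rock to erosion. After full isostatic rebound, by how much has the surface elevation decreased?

Rebound u = e ρ_c/ρ_m = 3.325 km × 2.78/3.29 = 2.81 km.
Net surface drop = e − u = 3.325 km − 2.81 km = e (ρ_m − ρ_c)/ρ_m = 0.515 km.

0.515 km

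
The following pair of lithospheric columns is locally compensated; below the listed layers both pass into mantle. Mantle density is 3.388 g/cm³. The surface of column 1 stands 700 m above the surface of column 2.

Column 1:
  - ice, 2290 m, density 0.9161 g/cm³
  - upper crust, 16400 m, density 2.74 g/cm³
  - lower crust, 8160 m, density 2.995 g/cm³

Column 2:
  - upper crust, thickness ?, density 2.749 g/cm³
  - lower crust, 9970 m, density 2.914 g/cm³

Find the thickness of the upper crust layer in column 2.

19400 m

Take the compensation level at the base of the deeper column (depth z_c below the surface of column 1) and equate Σ ρ_i t_i down to z_c; mantle fills any gap and the z_c terms cancel.
Column 1: 2290×0.9161 + 16400×2.74 + 8160×2.995 + (z_c − 26850)×3.388
Column 2: 700×0 + x×2.749 + 9970×2.914 + (z_c − 700 − 9970 − x)×3.388
The z_c×3.388 term appears on both sides and cancels. Collect the known terms of each column as K = Σ(ρt)_known − 3.388 × (depth of known layers): K_1 = 71473.069 − 3.388×26850 = −19494.731; K_2 = 29052.58 − 3.388×(700 + 9970) = −7097.38.
Balance: K_1 = K_2 − x×(3.388 − 2.749), so x = (K_2 − K_1)/(3.388 − 2.749) = 12397.4/0.639 = 19400 m.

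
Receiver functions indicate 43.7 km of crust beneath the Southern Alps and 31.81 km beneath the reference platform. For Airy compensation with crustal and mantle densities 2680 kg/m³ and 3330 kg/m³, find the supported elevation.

Excess crust Δ = 43.7 km − 31.81 km = 11.89 km, split between elevation h and root r with h + r = Δ.
Airy balance ρ_c h = (ρ_m − ρ_c) r gives r = h ρ_c/(ρ_m − ρ_c), so h (1 + ρ_c/(ρ_m − ρ_c)) = Δ, i.e. h = Δ (ρ_m − ρ_c)/ρ_m.
h = 11.89 km × 650/3330 = 2.32 km.

2.32 km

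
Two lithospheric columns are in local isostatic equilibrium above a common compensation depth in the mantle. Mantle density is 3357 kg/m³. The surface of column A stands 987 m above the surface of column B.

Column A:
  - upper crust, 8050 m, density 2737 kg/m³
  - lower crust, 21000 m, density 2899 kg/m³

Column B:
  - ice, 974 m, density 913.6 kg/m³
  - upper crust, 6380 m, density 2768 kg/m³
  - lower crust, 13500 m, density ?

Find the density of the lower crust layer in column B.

2970 kg/m³

Take the compensation level at the base of the deeper column (depth z_c below the surface of column A) and equate Σ ρ_i t_i down to z_c; mantle fills any gap and the z_c terms cancel.
Column A: 8050×2737 + 21000×2899 + (z_c − 29050)×3357
Column B: 987×0 + 974×913.6 + 6380×2768 + 13500×ρ + (z_c − 987 − 20854)×3357
The z_c×3357 term appears on both sides and cancels. Collect the known terms of each column as K = Σ(ρt)_known − 3357 × (depth of known layers): K_A = 82911850 − 3357×29050 = −14609000; K_B = 18549686.4 − 3357×(987 + 20854) = −54770550.6.
Balance: K_A = K_B + 13500×ρ, so ρ = (K_A − K_B)/13500 = 40161600/13500 = 2970 kg/m³.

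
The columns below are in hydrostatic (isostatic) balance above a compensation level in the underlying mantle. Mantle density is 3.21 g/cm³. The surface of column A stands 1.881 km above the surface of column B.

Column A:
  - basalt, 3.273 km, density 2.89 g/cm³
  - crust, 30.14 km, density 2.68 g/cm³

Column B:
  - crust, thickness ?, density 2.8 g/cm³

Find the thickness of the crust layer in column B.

26.8 km

Take the compensation level at the base of the deeper column (depth z_c below the surface of column A) and equate Σ ρ_i t_i down to z_c; mantle fills any gap and the z_c terms cancel.
Column A: 3.273×2.89 + 30.14×2.68 + (z_c − 33.413)×3.21
Column B: 1.881×0 + x×2.8 + (z_c − 1.881 − 0 − x)×3.21
The z_c×3.21 term appears on both sides and cancels. Collect the known terms of each column as K = Σ(ρt)_known − 3.21 × (depth of known layers): K_A = 90.23417 − 3.21×33.413 = −17.02156; K_B = 0 − 3.21×(1.881 + 0) = −6.03801.
Balance: K_A = K_B − x×(3.21 − 2.8), so x = (K_B − K_A)/(3.21 − 2.8) = 10.9835/0.41 = 26.8 km.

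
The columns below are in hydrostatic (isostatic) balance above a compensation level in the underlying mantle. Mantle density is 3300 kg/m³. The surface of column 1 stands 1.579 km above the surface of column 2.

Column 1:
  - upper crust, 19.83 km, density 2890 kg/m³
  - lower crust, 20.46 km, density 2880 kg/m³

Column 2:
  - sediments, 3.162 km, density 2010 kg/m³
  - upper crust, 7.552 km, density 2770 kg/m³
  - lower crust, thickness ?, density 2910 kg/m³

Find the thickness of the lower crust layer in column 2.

Take the compensation level at the base of the deeper column (depth z_c below the surface of column 1) and equate Σ ρ_i t_i down to z_c; mantle fills any gap and the z_c terms cancel.
Column 1: 19.83×2890 + 20.46×2880 + (z_c − 40.29)×3300
Column 2: 1.579×0 + 3.162×2010 + 7.552×2770 + x×2910 + (z_c − 1.579 − 10.714 − x)×3300
The z_c×3300 term appears on both sides and cancels. Collect the known terms of each column as K = Σ(ρt)_known − 3300 × (depth of known layers): K_1 = 116233.5 − 3300×40.29 = −16723.5; K_2 = 27274.66 − 3300×(1.579 + 10.714) = −13292.24.
Balance: K_1 = K_2 − x×(3300 − 2910), so x = (K_2 − K_1)/(3300 − 2910) = 3431.26/390 = 8.8 km.

8.8 km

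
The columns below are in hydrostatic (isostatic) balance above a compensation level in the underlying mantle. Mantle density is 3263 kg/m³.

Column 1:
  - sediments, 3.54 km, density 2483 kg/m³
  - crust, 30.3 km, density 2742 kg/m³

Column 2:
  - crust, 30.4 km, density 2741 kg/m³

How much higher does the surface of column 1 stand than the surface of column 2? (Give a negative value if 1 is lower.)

0.821 km

For any compensation level in the mantle, the mantle terms cancel and isostasy reduces to e = (Σt_1 − Σt_2) − (Σ(ρt)_1 − Σ(ρt)_2) / ρ_m.
Σt_1 = 33.84 km; Σt_2 = 30.4 km; Σ(ρt)_1 = 91872.42; Σ(ρt)_2 = 83326.4 (in km·kg/m³).
e = (33.84 − 30.4) − (91872.42 − 83326.4) / 3263 = 0.821 km.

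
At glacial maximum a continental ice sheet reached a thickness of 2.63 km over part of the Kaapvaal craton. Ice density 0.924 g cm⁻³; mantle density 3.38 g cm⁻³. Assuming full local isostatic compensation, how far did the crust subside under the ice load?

By Archimedes' principle applied to the lithosphere: the ice load ρ_ice t is balanced by mantle displaced below, ρ_m s.
s = t ρ_ice / ρ_m = 2.63 km × 0.924/3.38 = 0.719 km.

0.719 km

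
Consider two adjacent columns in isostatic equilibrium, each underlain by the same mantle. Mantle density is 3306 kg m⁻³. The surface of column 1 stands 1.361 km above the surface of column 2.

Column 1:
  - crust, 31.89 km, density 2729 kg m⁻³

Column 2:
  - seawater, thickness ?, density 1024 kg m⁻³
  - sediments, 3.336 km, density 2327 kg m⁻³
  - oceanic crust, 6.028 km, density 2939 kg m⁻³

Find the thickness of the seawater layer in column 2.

3.69 km

Take the compensation level at the base of the deeper column (depth z_c below the surface of column 1) and equate Σ ρ_i t_i down to z_c; mantle fills any gap and the z_c terms cancel.
Column 1: 31.89×2729 + (z_c − 31.89)×3306
Column 2: 1.361×0 + x×1024 + 3.336×2327 + 6.028×2939 + (z_c − 1.361 − 9.364 − x)×3306
The z_c×3306 term appears on both sides and cancels. Collect the known terms of each column as K = Σ(ρt)_known − 3306 × (depth of known layers): K_1 = 87027.81 − 3306×31.89 = −18400.53; K_2 = 25479.164 − 3306×(1.361 + 9.364) = −9977.686.
Balance: K_1 = K_2 − x×(3306 − 1024), so x = (K_2 − K_1)/(3306 − 1024) = 8422.84/2282 = 3.69 km.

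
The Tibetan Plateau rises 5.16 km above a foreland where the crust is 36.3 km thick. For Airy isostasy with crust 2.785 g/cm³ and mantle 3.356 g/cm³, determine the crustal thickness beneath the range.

Root depth r = h ρ_c / (ρ_m − ρ_c) = 5.16 km × 2.785 / 0.571 = 25.17 km.
Total thickness = T + h + r = 36.3 km + 5.16 km + 25.17 km = 66.6 km.

66.6 km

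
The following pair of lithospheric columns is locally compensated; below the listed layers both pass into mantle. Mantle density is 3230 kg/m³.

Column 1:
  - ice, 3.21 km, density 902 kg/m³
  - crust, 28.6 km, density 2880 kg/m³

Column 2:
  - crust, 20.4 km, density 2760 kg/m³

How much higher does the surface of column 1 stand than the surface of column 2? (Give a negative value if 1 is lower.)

For any compensation level in the mantle, the mantle terms cancel and isostasy reduces to e = (Σt_1 − Σt_2) − (Σ(ρt)_1 − Σ(ρt)_2) / ρ_m.
Σt_1 = 31.81 km; Σt_2 = 20.4 km; Σ(ρt)_1 = 85263.42; Σ(ρt)_2 = 56304 (in km·kg/m³).
e = (31.81 − 20.4) − (85263.42 − 56304) / 3230 = 2.44 km.

2.44 km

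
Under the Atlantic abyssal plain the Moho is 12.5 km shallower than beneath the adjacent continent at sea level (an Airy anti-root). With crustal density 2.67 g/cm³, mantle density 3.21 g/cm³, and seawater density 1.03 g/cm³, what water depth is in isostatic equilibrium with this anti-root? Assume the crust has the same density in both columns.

Replacing a thickness d of crust by seawater at the top must be balanced by replacing crust with mantle at the base: d (ρ_c − ρ_w) = a (ρ_m − ρ_c).
d = a (ρ_m − ρ_c)/(ρ_c − ρ_w) = 12.5 km × 0.54/1.64 = 4.12 km.

4.12 km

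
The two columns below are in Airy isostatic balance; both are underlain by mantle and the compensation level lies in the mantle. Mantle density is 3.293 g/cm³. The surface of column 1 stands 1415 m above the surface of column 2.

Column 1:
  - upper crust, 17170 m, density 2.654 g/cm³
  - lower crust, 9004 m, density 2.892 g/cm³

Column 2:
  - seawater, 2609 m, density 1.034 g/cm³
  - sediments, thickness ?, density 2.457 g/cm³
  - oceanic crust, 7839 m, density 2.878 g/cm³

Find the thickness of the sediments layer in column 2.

928 m

Take the compensation level at the base of the deeper column (depth z_c below the surface of column 1) and equate Σ ρ_i t_i down to z_c; mantle fills any gap and the z_c terms cancel.
Column 1: 17170×2.654 + 9004×2.892 + (z_c − 26174)×3.293
Column 2: 1415×0 + 2609×1.034 + x×2.457 + 7839×2.878 + (z_c − 1415 − 10448 − x)×3.293
The z_c×3.293 term appears on both sides and cancels. Collect the known terms of each column as K = Σ(ρt)_known − 3.293 × (depth of known layers): K_1 = 71608.748 − 3.293×26174 = −14582.234; K_2 = 25258.348 − 3.293×(1415 + 10448) = −13806.511.
Balance: K_1 = K_2 − x×(3.293 − 2.457), so x = (K_2 − K_1)/(3.293 − 2.457) = 775.723/0.836 = 928 m.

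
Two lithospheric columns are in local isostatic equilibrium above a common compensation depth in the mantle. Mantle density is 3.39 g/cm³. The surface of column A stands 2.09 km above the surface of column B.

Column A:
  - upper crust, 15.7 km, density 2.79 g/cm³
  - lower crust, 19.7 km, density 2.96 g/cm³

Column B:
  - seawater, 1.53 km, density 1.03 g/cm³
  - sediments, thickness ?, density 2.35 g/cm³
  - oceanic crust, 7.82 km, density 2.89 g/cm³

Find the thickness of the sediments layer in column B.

Take the compensation level at the base of the deeper column (depth z_c below the surface of column A) and equate Σ ρ_i t_i down to z_c; mantle fills any gap and the z_c terms cancel.
Column A: 15.7×2.79 + 19.7×2.96 + (z_c − 35.4)×3.39
Column B: 2.09×0 + 1.53×1.03 + x×2.35 + 7.82×2.89 + (z_c − 2.09 − 9.35 − x)×3.39
The z_c×3.39 term appears on both sides and cancels. Collect the known terms of each column as K = Σ(ρt)_known − 3.39 × (depth of known layers): K_A = 102.115 − 3.39×35.4 = −17.891; K_B = 24.1757 − 3.39×(2.09 + 9.35) = −14.6059.
Balance: K_A = K_B − x×(3.39 − 2.35), so x = (K_B − K_A)/(3.39 − 2.35) = 3.2851/1.04 = 3.16 km.

3.16 km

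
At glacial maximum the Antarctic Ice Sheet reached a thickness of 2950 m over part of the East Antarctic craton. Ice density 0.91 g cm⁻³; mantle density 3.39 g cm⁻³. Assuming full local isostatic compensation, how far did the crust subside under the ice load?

792 m

Equating mass per unit area of the two columns: the ice load ρ_ice t is balanced by mantle displaced below, ρ_m s.
s = t ρ_ice / ρ_m = 2950 m × 0.91/3.39 = 792 m.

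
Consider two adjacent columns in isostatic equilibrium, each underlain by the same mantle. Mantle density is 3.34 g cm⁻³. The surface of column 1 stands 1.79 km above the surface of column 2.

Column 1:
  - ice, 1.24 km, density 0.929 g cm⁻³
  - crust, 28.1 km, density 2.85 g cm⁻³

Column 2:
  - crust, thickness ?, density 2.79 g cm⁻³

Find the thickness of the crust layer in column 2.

Take the compensation level at the base of the deeper column (depth z_c below the surface of column 1) and equate Σ ρ_i t_i down to z_c; mantle fills any gap and the z_c terms cancel.
Column 1: 1.24×0.929 + 28.1×2.85 + (z_c − 29.34)×3.34
Column 2: 1.79×0 + x×2.79 + (z_c − 1.79 − 0 − x)×3.34
The z_c×3.34 term appears on both sides and cancels. Collect the known terms of each column as K = Σ(ρt)_known − 3.34 × (depth of known layers): K_1 = 81.23696 − 3.34×29.34 = −16.75864; K_2 = 0 − 3.34×(1.79 + 0) = −5.9786.
Balance: K_1 = K_2 − x×(3.34 − 2.79), so x = (K_2 − K_1)/(3.34 − 2.79) = 10.78/0.55 = 19.6 km.

19.6 km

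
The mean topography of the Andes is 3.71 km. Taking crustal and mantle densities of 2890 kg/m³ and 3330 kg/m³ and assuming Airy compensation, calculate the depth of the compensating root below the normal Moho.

24.4 km

Balancing pressure at the compensation depth: the weight of the topography is balanced by the buoyancy of the root, ρ_c h = (ρ_m − ρ_c) r.
r = h · ρ_c / (ρ_m − ρ_c) = 3.71 km × 2890 / (3330 − 2890) = 24.4 km.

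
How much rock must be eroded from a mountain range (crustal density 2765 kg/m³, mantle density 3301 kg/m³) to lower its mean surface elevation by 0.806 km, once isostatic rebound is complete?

Net drop Δ = e − u = e − e ρ_c/ρ_m = e (ρ_m − ρ_c)/ρ_m.
e = Δ ρ_m/(ρ_m − ρ_c) = 0.806 km × 3301/536 = 4.96 km.

4.96 km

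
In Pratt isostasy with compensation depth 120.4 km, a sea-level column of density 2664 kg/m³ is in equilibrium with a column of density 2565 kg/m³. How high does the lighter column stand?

ρ_ref D = ρ (D + h) → h = D (ρ_ref − ρ)/ρ.
h = 120.4 km × (2664 − 2565)/2565 = 4.65 km.

4.65 km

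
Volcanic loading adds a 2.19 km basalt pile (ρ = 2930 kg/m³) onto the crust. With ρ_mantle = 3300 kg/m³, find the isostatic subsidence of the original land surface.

Subaerial loading: s = t ρ_load / ρ_m.
s = 2.19 km × 2930/3300 = 1.94 km.

1.94 km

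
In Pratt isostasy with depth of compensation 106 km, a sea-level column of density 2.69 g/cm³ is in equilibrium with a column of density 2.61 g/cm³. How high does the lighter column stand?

3.25 km

ρ_ref D = ρ (D + h) → h = D (ρ_ref − ρ)/ρ.
h = 106 km × (2.69 − 2.61)/2.61 = 3.25 km.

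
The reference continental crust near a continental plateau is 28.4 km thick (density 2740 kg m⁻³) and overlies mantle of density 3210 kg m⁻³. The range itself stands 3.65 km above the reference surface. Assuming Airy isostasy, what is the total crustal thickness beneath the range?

53.3 km

Root depth r = h ρ_c / (ρ_m − ρ_c) = 3.65 km × 2740 / 470 = 21.28 km.
Total thickness = T + h + r = 28.4 km + 3.65 km + 21.28 km = 53.3 km.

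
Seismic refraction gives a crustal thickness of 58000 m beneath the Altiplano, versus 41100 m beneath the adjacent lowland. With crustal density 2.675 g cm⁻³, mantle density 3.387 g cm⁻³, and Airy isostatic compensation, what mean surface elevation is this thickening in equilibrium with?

3550 m

Excess crust Δ = 58000 m − 41100 m = 16900 m, split between elevation h and root r with h + r = Δ.
Airy balance ρ_c h = (ρ_m − ρ_c) r gives r = h ρ_c/(ρ_m − ρ_c), so h (1 + ρ_c/(ρ_m − ρ_c)) = Δ, i.e. h = Δ (ρ_m − ρ_c)/ρ_m.
h = 16900 m × 0.712/3.387 = 3550 m.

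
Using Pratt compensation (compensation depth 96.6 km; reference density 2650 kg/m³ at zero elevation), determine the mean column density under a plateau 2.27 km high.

2590 kg/m³

Pratt balance: ρ_ref D = ρ (D + h).
ρ = ρ_ref D/(D + h) = 2650 × 96.6 km/(96.6 km + 2.27 km) = 2590 kg/m³.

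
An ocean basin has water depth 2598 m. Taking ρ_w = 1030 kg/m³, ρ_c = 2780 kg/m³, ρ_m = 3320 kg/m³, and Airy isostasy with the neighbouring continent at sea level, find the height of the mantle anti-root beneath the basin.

Isostatic balance requires: replacing crust with seawater at the top is compensated by replacing crust with mantle at the base: d (ρ_c − ρ_w) = a (ρ_m − ρ_c).
a = d (ρ_c − ρ_w)/(ρ_m − ρ_c) = 2598 m × 1750/540 = 8420 m.

8420 m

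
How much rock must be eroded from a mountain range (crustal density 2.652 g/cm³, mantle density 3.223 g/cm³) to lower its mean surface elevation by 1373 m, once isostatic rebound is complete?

Net drop Δ = e − u = e − e ρ_c/ρ_m = e (ρ_m − ρ_c)/ρ_m.
e = Δ ρ_m/(ρ_m − ρ_c) = 1373 m × 3.223/0.571 = 7750 m.

7750 m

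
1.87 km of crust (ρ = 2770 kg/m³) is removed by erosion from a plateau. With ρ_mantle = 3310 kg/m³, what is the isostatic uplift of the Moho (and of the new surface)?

1.56 km

Unloading: uplift u = e ρ_c/ρ_m = 1.87 km × 2770/3310 = 1.56 km.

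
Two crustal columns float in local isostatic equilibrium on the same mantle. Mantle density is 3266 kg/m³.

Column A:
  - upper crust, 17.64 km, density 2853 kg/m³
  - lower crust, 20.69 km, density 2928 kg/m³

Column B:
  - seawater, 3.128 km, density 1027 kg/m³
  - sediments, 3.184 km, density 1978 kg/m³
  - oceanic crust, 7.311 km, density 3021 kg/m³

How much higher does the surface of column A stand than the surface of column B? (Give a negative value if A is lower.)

For any compensation level in the mantle, the mantle terms cancel and isostasy reduces to e = (Σt_A − Σt_B) − (Σ(ρt)_A − Σ(ρt)_B) / ρ_m.
Σt_A = 38.33 km; Σt_B = 13.623 km; Σ(ρt)_A = 110907.24; Σ(ρt)_B = 31596.939 (in km·kg/m³).
e = (38.33 − 13.623) − (110907.24 − 31596.939) / 3266 = 0.423 km.

0.423 km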